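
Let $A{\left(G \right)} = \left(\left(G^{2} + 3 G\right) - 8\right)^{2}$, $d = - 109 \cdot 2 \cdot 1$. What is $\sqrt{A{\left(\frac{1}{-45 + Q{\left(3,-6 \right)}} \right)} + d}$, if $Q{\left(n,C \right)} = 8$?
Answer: $\frac{31 i \sqrt{297814}}{1369} \approx 12.357 i$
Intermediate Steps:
$d = -218$ ($d = \left(-109\right) 2 = -218$)
$A{\left(G \right)} = \left(-8 + G^{2} + 3 G\right)^{2}$
$\sqrt{A{\left(\frac{1}{-45 + Q{\left(3,-6 \right)}} \right)} + d} = \sqrt{\left(-8 + \left(\frac{1}{-45 + 8}\right)^{2} + \frac{3}{-45 + 8}\right)^{2} - 218} = \sqrt{\left(-8 + \left(\frac{1}{-37}\right)^{2} + \frac{3}{-37}\right)^{2} - 218} = \sqrt{\left(-8 + \left(- \frac{1}{37}\right)^{2} + 3 \left(- \frac{1}{37}\right)\right)^{2} - 218} = \sqrt{\left(-8 + \frac{1}{1369} - \frac{3}{37}\right)^{2} - 218} = \sqrt{\left(- \frac{11062}{1369}\right)^{2} - 218} = \sqrt{\frac{122367844}{1874161} - 218} = \sqrt{- \frac{286199254}{1874161}} = \frac{31 i \sqrt{297814}}{1369}$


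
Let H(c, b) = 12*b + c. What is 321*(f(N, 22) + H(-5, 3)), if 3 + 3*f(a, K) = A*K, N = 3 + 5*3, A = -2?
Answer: 4922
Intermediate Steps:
N = 18 (N = 3 + 15 = 18)
f(a, K) = -1 - 2*K/3 (f(a, K) = -1 + (-2*K)/3 = -1 - 2*K/3)
H(c, b) = c + 12*b
321*(f(N, 22) + H(-5, 3)) = 321*((-1 - ⅔*22) + (-5 + 12*3)) = 321*((-1 - 44/3) + (-5 + 36)) = 321*(-47/3 + 31) = 321*(46/3) = 4922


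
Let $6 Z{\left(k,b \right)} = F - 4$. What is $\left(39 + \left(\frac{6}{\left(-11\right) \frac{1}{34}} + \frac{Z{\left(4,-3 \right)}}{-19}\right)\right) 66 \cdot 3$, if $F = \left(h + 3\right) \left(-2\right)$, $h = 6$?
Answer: $\frac{77676}{19} \approx 4088.2$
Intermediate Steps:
$F = -18$ ($F = \left(6 + 3\right) \left(-2\right) = 9 \left(-2\right) = -18$)
$Z{\left(k,b \right)} = - \frac{11}{3}$ ($Z{\left(k,b \right)} = \frac{-18 - 4}{6} = \frac{1}{6} \left(-22\right) = - \frac{11}{3}$)
$\left(39 + \left(\frac{6}{\left(-11\right) \frac{1}{34}} + \frac{Z{\left(4,-3 \right)}}{-19}\right)\right) 66 \cdot 3 = \left(39 + \left(\frac{6}{\left(-11\right) \frac{1}{34}} - \frac{11}{3 \left(-19\right)}\right)\right) 66 \cdot 3 = \left(39 + \left(\frac{6}{\left(-11\right) \frac{1}{34}} - - \frac{11}{57}\right)\right) 66 \cdot 3 = \left(39 + \left(\frac{6}{- \frac{11}{34}} + \frac{11}{57}\right)\right) 66 \cdot 3 = \left(39 + \left(6 \left(- \frac{34}{11}\right) + \frac{11}{57}\right)\right) 66 \cdot 3 = \left(39 + \left(- \frac{204}{11} + \frac{11}{57}\right)\right) 66 \cdot 3 = \left(39 - \frac{11507}{627}\right) 66 \cdot 3 = \frac{12946}{627} \cdot 66 \cdot 3 = \frac{25892}{19} \cdot 3 = \frac{77676}{19}$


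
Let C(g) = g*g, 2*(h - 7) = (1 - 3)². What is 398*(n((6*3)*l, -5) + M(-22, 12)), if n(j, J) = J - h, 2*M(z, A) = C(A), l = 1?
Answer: 23084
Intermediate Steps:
h = 9 (h = 7 + (1 - 3)²/2 = 7 + (½)*(-2)² = 7 + (½)*4 = 7 + 2 = 9)
C(g) = g²
M(z, A) = A²/2
n(j, J) = -9 + J (n(j, J) = J - 1*9 = J - 9 = -9 + J)
398*(n((6*3)*l, -5) + M(-22, 12)) = 398*((-9 - 5) + (½)*12²) = 398*(-14 + (½)*144) = 398*(-14 + 72) = 398*58 = 23084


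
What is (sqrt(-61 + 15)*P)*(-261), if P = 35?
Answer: -9135*I*sqrt(46) ≈ -61957.0*I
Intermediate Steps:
(sqrt(-61 + 15)*P)*(-261) = (sqrt(-61 + 15)*35)*(-261) = (sqrt(-46)*35)*(-261) = ((I*sqrt(46))*35)*(-261) = (35*I*sqrt(46))*(-261) = -9135*I*sqrt(46)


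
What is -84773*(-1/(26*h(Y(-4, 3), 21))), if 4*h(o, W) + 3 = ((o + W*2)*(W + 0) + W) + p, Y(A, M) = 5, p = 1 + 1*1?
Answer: 13042/1007 ≈ 12.951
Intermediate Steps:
p = 2 (p = 1 + 1 = 2)
h(o, W) = -¼ + W/4 + W*(o + 2*W)/4 (h(o, W) = -¾ + (((o + W*2)*(W + 0) + W) + 2)/4 = -¾ + (((o + 2*W)*W + W) + 2)/4 = -¾ + ((W*(o + 2*W) + W) + 2)/4 = -¾ + ((W + W*(o + 2*W)) + 2)/4 = -¾ + (2 + W + W*(o + 2*W))/4 = -¾ + (½ + W/4 + W*(o + 2*W)/4) = -¼ + W/4 + W*(o + 2*W)/4)
-84773*(-1/(26*h(Y(-4, 3), 21))) = -84773*(-1/(26*(-¼ + (½)*21² + (¼)*21 + (¼)*21*5))) = -84773*(-1/(26*(-¼ + (½)*441 + 21/4 + 105/4))) = -84773*(-1/(26*(-¼ + 441/2 + 21/4 + 105/4))) = -84773/((-26*1007/4)) = -84773/(-13091/2) = -84773*(-2/13091) = 13042/1007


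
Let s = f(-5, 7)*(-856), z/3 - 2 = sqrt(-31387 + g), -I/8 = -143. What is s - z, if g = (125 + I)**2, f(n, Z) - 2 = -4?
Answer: 1706 - 3*sqrt(1578974) ≈ -2063.7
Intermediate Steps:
I = 1144 (I = -8*(-143) = 1144)
f(n, Z) = -2 (f(n, Z) = 2 - 4 = -2)
g = 1610361 (g = (125 + 1144)**2 = 1269**2 = 1610361)
z = 6 + 3*sqrt(1578974) (z = 6 + 3*sqrt(-31387 + 1610361) = 6 + 3*sqrt(1578974) ≈ 3775.7)
s = 1712 (s = -2*(-856) = 1712)
s - z = 1712 - (6 + 3*sqrt(1578974)) = 1712 + (-6 - 3*sqrt(1578974)) = 1706 - 3*sqrt(1578974)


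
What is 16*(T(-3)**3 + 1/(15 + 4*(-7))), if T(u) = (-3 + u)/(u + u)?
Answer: 192/13 ≈ 14.769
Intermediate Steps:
T(u) = (-3 + u)/(2*u) (T(u) = (-3 + u)/((2*u)) = (-3 + u)*(1/(2*u)) = (-3 + u)/(2*u))
16*(T(-3)**3 + 1/(15 + 4*(-7))) = 16*(((1/2)*(-3 - 3)/(-3))**3 + 1/(15 + 4*(-7))) = 16*(((1/2)*(-1/3)*(-6))**3 + 1/(15 - 28)) = 16*(1**3 + 1/(-13)) = 16*(1 - 1/13) = 16*(12/13) = 192/13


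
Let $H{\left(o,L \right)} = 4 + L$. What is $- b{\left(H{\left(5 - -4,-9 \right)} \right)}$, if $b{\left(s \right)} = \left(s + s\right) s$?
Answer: $-50$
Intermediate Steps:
$b{\left(s \right)} = 2 s^{2}$ ($b{\left(s \right)} = 2 s s = 2 s^{2}$)
$- b{\left(H{\left(5 - -4,-9 \right)} \right)} = - 2 \left(4 - 9\right)^{2} = - 2 \left(-5\right)^{2} = - 2 \cdot 25 = \left(-1\right) 50 = -50$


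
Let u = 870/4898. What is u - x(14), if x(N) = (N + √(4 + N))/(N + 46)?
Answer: -4093/73470 - √2/20 ≈ -0.12642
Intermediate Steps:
u = 435/2449 (u = 870*(1/4898) = 435/2449 ≈ 0.17762)
x(N) = (N + √(4 + N))/(46 + N)
u - x(14) = 435/2449 - (14 + √(4 + 14))/(46 + 14) = 435/2449 - (14 + √18)/60 = 435/2449 - (14 + 3*√2)/60 = 435/2449 - (7/30 + √2/20) = 435/2449 + (-7/30 - √2/20) = -4093/73470 - √2/20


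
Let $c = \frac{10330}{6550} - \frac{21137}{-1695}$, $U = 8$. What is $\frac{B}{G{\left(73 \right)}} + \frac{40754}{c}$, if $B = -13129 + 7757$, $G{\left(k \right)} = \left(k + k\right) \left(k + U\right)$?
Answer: $\frac{26749835639083}{9221719671} \approx 2900.7$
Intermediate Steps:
$G{\left(k \right)} = 2 k \left(8 + k\right)$ ($G{\left(k \right)} = \left(k + k\right) \left(k + 8\right) = 2 k \left(8 + k\right)$)
$c = \frac{3119134}{222045}$ ($c = 10330 \cdot \frac{1}{6550} - - \frac{21137}{1695} = \frac{1033}{655} + \frac{21137}{1695} = \frac{3119134}{222045} \approx 14.047$)
$B = -5372$
$\frac{B}{G{\left(73 \right)}} + \frac{40754}{c} = - \frac{5372}{2 \cdot 73 \left(8 + 73\right)} + \frac{40754}{\frac{3119134}{222045}} = - \frac{5372}{2 \cdot 73 \cdot 81} + 40754 \cdot \frac{222045}{3119134} = - \frac{5372}{11826} + \frac{4524610965}{1559567} = \left(-5372\right) \frac{1}{11826} + \frac{4524610965}{1559567} = - \frac{2686}{5913} + \frac{4524610965}{1559567} = \frac{26749835639083}{9221719671}$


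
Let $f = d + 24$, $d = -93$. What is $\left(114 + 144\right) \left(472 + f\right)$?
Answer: $103974$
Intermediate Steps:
$f = -69$ ($f = -93 + 24 = -69$)
$\left(114 + 144\right) \left(472 + f\right) = \left(114 + 144\right) \left(472 - 69\right) = 258 \cdot 403 = 103974$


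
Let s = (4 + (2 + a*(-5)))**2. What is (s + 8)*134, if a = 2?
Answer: 3216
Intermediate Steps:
s = 16 (s = (4 + (2 + 2*(-5)))**2 = (4 + (2 - 10))**2 = (4 - 8)**2 = (-4)**2 = 16)
(s + 8)*134 = (16 + 8)*134 = 24*134 = 3216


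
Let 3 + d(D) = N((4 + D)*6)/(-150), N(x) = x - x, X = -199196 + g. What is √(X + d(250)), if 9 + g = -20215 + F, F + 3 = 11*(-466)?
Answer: 2*I*√56138 ≈ 473.87*I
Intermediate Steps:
F = -5129 (F = -3 + 11*(-466) = -3 - 5126 = -5129)
g = -25353 (g = -9 + (-20215 - 5129) = -9 - 25344 = -25353)
X = -224549 (X = -199196 - 25353 = -224549)
N(x) = 0
d(D) = -3 (d(D) = -3 + 0/(-150) = -3 + 0*(-1/150) = -3 + 0 = -3)
√(X + d(250)) = √(-224549 - 3) = √(-224552) = 2*I*√56138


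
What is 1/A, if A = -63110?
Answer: -1/63110 ≈ -1.5845e-5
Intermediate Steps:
1/A = 1/(-63110) = -1/63110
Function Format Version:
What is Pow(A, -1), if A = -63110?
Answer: Rational(-1, 63110) ≈ -1.5845e-5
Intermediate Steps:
Pow(A, -1) = Pow(-63110, -1) = Rational(-1, 63110)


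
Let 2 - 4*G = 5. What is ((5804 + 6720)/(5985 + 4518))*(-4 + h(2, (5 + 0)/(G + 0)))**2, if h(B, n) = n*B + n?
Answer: 801536/1167 ≈ 686.83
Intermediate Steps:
G = -3/4 (G = 1/2 - 1/4*5 = 1/2 - 5/4 = -3/4 ≈ -0.75000)
h(B, n) = n + B*n (h(B, n) = B*n + n = n + B*n)
((5804 + 6720)/(5985 + 4518))*(-4 + h(2, (5 + 0)/(G + 0)))**2 = ((5804 + 6720)/(5985 + 4518))*(-4 + ((5 + 0)/(-3/4 + 0))*(1 + 2))**2 = (12524/10503)*(-4 + (5/(-3/4))*3)**2 = (12524*(1/10503))*(-4 + (5*(-4/3))*3)**2 = 12524*(-4 - 20/3*3)**2/10503 = 12524*(-4 - 20)**2/10503 = (12524/10503)*(-24)**2 = (12524/10503)*576 = 801536/1167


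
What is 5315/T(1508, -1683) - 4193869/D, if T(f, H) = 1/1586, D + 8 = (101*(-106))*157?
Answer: 14168880545369/1680850 ≈ 8.4296e+6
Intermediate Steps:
D = -1680850 (D = -8 + (101*(-106))*157 = -8 - 10706*157 = -8 - 1680842 = -1680850)
T(f, H) = 1/1586
5315/T(1508, -1683) - 4193869/D = 5315/(1/1586) - 4193869/(-1680850) = 5315*1586 - 4193869*(-1/1680850) = 8429590 + 4193869/1680850 = 14168880545369/1680850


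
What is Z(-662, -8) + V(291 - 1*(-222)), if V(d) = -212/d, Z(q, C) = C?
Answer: -4316/513 ≈ -8.4133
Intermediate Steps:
Z(-662, -8) + V(291 - 1*(-222)) = -8 - 212/(291 - 1*(-222)) = -8 - 212/(291 + 222) = -8 - 212/513 = -4316/513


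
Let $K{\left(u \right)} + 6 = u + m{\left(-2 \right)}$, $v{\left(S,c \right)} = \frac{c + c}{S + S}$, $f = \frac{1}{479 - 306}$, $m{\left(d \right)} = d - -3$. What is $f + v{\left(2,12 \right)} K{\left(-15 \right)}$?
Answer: $- \frac{20759}{173} \approx -119.99$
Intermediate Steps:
$m{\left(d \right)} = 3 + d$ ($m{\left(d \right)} = d + 3 = 3 + d$)
$f = \frac{1}{173} \approx 0.0057803$
$v{\left(S,c \right)} = \frac{c}{S}$ ($v{\left(S,c \right)} = \frac{2 c}{2 S} = 2 c \frac{1}{2 S} = \frac{c}{S}$)
$K{\left(u \right)} = -5 + u$ ($K{\left(u \right)} = -6 + \left(u + \left(3 - 2\right)\right) = -6 + \left(u + 1\right) = -6 + \left(1 + u\right) = -5 + u$)
$f + v{\left(2,12 \right)} K{\left(-15 \right)} = \frac{1}{173} + \frac{12}{2} \left(-5 - 15\right) = \frac{1}{173} + 12 \cdot \frac{1}{2} \left(-20\right) = \frac{1}{173} + 6 \left(-20\right) = \frac{1}{173} - 120 = - \frac{20759}{173}$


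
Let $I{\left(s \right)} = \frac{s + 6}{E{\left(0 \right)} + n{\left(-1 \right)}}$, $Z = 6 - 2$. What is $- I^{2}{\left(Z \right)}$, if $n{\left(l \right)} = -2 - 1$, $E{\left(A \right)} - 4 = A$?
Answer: $-100$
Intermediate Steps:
$E{\left(A \right)} = 4 + A$
$n{\left(l \right)} = -3$ ($n{\left(l \right)} = -2 - 1 = -3$)
$Z = 4$ ($Z = 6 - 2 = 4$)
$I{\left(s \right)} = 6 + s$ ($I{\left(s \right)} = \frac{s + 6}{\left(4 + 0\right) - 3} = \frac{6 + s}{4 - 3} = \frac{6 + s}{1} = \left(6 + s\right) 1 = 6 + s$)
$- I^{2}{\left(Z \right)} = - \left(6 + 4\right)^{2} = - 10^{2} = \left(-1\right) 100 = -100$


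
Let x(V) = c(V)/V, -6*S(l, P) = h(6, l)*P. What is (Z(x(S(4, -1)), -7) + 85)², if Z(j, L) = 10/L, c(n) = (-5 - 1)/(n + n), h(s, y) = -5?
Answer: 342225/49 ≈ 6984.2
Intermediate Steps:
S(l, P) = 5*P/6 (S(l, P) = -(-5)*P/6 = 5*P/6)
c(n) = -3/n (c(n) = -6*1/(2*n) = -3/n)
x(V) = -3/V² (x(V) = (-3/V)/V = -3/V²)
(Z(x(S(4, -1)), -7) + 85)² = (10/(-7) + 85)² = (10*(-⅐) + 85)² = (-10/7 + 85)² = (585/7)² = 342225/49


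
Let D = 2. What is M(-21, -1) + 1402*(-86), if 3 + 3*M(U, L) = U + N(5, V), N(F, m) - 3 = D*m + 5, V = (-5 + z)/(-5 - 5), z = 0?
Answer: -120577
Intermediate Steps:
V = 1/2 (V = (-5 + 0)/(-5 - 5) = -5/(-10) = -5*(-1/10) = 1/2 ≈ 0.50000)
N(F, m) = 8 + 2*m (N(F, m) = 3 + (2*m + 5) = 3 + (5 + 2*m) = 8 + 2*m)
M(U, L) = 2 + U/3 (M(U, L) = -1 + (U + (8 + 2*(1/2)))/3 = -1 + (U + (8 + 1))/3 = -1 + (U + 9)/3 = -1 + (9 + U)/3 = -1 + (3 + U/3) = 2 + U/3)
M(-21, -1) + 1402*(-86) = (2 + (1/3)*(-21)) + 1402*(-86) = (2 - 7) - 120572 = -5 - 120572 = -120577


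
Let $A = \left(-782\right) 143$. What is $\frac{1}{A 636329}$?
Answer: $- \frac{1}{71158126754} \approx -1.4053 \cdot 10^{-11}$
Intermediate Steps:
$A = -111826$
$\frac{1}{A 636329} = \frac{1}{\left(-111826\right) 636329} = \left(- \frac{1}{111826}\right) \frac{1}{636329} = - \frac{1}{71158126754}$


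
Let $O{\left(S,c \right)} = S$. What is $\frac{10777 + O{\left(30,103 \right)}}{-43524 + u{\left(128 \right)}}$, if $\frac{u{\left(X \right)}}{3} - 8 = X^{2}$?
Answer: $\frac{10807}{5652} \approx 1.9121$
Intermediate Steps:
$u{\left(X \right)} = 24 + 3 X^{2}$
$\frac{10777 + O{\left(30,103 \right)}}{-43524 + u{\left(128 \right)}} = \frac{10777 + 30}{-43524 + \left(24 + 3 \cdot 128^{2}\right)} = \frac{10807}{-43524 + \left(24 + 3 \cdot 16384\right)} = \frac{10807}{-43524 + \left(24 + 49152\right)} = \frac{10807}{-43524 + 49176} = \frac{10807}{5652}$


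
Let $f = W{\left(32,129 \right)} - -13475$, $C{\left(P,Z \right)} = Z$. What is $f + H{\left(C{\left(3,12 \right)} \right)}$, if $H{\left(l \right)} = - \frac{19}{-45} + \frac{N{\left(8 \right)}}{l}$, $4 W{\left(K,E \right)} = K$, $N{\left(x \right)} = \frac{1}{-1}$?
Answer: $\frac{2427001}{180} \approx 13483.0$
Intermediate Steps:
$N{\left(x \right)} = -1$
$W{\left(K,E \right)} = \frac{K}{4}$
$H{\left(l \right)} = \frac{19}{45} - \frac{1}{l}$ ($H{\left(l \right)} = - \frac{19}{-45} - \frac{1}{l} = \left(-19\right) \left(- \frac{1}{45}\right) - \frac{1}{l} = \frac{19}{45} - \frac{1}{l}$)
$f = 13483$ ($f = \frac{1}{4} \cdot 32 - -13475 = 8 + 13475 = 13483$)
$f + H{\left(C{\left(3,12 \right)} \right)} = 13483 + \left(\frac{19}{45} - \frac{1}{12}\right) = 13483 + \frac{61}{180} = \frac{2427001}{180}$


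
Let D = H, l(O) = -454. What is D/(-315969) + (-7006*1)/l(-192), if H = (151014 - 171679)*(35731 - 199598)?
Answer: -767585883578/71724963 ≈ -10702.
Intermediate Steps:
H = 3386311555 (H = -20665*(-163867) = 3386311555)
D = 3386311555
D/(-315969) + (-7006*1)/l(-192) = 3386311555/(-315969) - 7006*1/(-454) = 3386311555*(-1/315969) - 7006*(-1/454) = -3386311555/315969 + 3503/227 = -767585883578/71724963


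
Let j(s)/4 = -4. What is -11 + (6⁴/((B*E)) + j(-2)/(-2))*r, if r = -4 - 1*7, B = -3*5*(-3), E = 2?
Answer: -1287/5 ≈ -257.40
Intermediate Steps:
B = 45 (B = -15*(-3) = 45)
j(s) = -16 (j(s) = 4*(-4) = -16)
r = -11 (r = -4 - 7 = -11)
-11 + (6⁴/((B*E)) + j(-2)/(-2))*r = -11 + (6⁴/((45*2)) - 16/(-2))*(-11) = -11 + (1296/90 - 16*(-½))*(-11) = -11 + (1296*(1/90) + 8)*(-11) = -11 + (72/5 + 8)*(-11) = -11 + (112/5)*(-11) = -11 - 1232/5 = -1287/5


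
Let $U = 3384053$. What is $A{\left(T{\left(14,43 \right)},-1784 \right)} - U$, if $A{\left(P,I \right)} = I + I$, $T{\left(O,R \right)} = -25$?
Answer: $-3387621$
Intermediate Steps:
$A{\left(P,I \right)} = 2 I$
$A{\left(T{\left(14,43 \right)},-1784 \right)} - U = 2 \left(-1784\right) - 3384053 = -3568 - 3384053 = -3387621$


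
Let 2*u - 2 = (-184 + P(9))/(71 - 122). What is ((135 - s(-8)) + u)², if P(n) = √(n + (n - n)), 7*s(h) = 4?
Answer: 9596749369/509796 ≈ 18825.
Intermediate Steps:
s(h) = 4/7 (s(h) = (⅐)*4 = 4/7)
P(n) = √n (P(n) = √(n + 0) = √n)
u = 283/102 (u = 1 + ((-184 + √9)/(71 - 122))/2 = 1 + ((-184 + 3)/(-51))/2 = 1 + (-181*(-1/51))/2 = 1 + (½)*(181/51) = 1 + 181/102 = 283/102 ≈ 2.7745)
((135 - s(-8)) + u)² = ((135 - 1*4/7) + 283/102)² = ((135 - 4/7) + 283/102)² = (941/7 + 283/102)² = (97963/714)² = 9596749369/509796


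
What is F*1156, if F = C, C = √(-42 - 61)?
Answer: 1156*I*√103 ≈ 11732.0*I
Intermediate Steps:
C = I*√103 (C = √(-103) = I*√103 ≈ 10.149*I)
F = I*√103 ≈ 10.149*I
F*1156 = (I*√103)*1156 = 1156*I*√103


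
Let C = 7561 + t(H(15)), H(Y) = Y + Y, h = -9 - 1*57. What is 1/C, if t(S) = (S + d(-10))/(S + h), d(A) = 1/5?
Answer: 180/1360829 ≈ 0.00013227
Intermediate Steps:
h = -66 (h = -9 - 57 = -66)
d(A) = ⅕
H(Y) = 2*Y
t(S) = (⅕ + S)/(-66 + S) (t(S) = (S + ⅕)/(S - 66) = (⅕ + S)/(-66 + S))
C = 1360829/180 (C = 7561 + (⅕ + 2*15)/(-66 + 2*15) = 7561 + (⅕ + 30)/(-66 + 30) = 7561 + (151/5)/(-36) = 7561 - 1/36*151/5 = 7561 - 151/180 = 1360829/180 ≈ 7560.2)
1/C = 1/(1360829/180) = 180/1360829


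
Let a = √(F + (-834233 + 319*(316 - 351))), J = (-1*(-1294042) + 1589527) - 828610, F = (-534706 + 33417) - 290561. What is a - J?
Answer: -2054959 + 8*I*√25582 ≈ -2.055e+6 + 1279.6*I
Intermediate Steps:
F = -791850 (F = -501289 - 290561 = -791850)
J = 2054959 (J = (1294042 + 1589527) - 828610 = 2883569 - 828610 = 2054959)
a = 8*I*√25582 (a = √(-791850 + (-834233 + 319*(316 - 351))) = √(-791850 + (-834233 + 319*(-35))) = √(-791850 + (-834233 - 11165)) = √(-791850 - 845398) = √(-1637248) = 8*I*√25582 ≈ 1279.6*I)
a - J = 8*I*√25582 - 1*2054959 = 8*I*√25582 - 2054959 = -2054959 + 8*I*√25582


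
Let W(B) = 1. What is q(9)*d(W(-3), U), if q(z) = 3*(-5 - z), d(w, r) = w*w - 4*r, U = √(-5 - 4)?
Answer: -42 + 504*I ≈ -42.0 + 504.0*I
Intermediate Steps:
U = 3*I (U = √(-9) = 3*I ≈ 3.0*I)
d(w, r) = w² - 4*r
q(z) = -15 - 3*z
q(9)*d(W(-3), U) = (-15 - 3*9)*(1² - 12*I) = (-15 - 27)*(1 - 12*I) = -42*(1 - 12*I) = -42 + 504*I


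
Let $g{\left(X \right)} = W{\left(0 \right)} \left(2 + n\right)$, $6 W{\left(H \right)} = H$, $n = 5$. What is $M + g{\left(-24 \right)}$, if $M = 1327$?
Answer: $1327$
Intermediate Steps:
$W{\left(H \right)} = \frac{H}{6}$
$g{\left(X \right)} = 0$ ($g{\left(X \right)} = \frac{1}{6} \cdot 0 \left(2 + 5\right) = 0 \cdot 7 = 0$)
$M + g{\left(-24 \right)} = 1327 + 0 = 1327$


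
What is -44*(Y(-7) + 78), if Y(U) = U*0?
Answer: -3432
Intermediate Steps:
Y(U) = 0
-44*(Y(-7) + 78) = -44*(0 + 78) = -44*78 = -3432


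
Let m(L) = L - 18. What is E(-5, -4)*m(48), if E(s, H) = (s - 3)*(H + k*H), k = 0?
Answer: 960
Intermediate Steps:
m(L) = -18 + L
E(s, H) = H*(-3 + s) (E(s, H) = (s - 3)*(H + 0*H) = (-3 + s)*(H + 0) = (-3 + s)*H = H*(-3 + s))
E(-5, -4)*m(48) = (-4*(-3 - 5))*(-18 + 48) = -4*(-8)*30 = 32*30 = 960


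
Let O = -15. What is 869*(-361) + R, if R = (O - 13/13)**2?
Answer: -313453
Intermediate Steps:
R = 256 (R = (-15 - 13/13)**2 = (-15 - 13*1/13)**2 = (-15 - 1)**2 = (-16)**2 = 256)
869*(-361) + R = 869*(-361) + 256 = -313709 + 256 = -313453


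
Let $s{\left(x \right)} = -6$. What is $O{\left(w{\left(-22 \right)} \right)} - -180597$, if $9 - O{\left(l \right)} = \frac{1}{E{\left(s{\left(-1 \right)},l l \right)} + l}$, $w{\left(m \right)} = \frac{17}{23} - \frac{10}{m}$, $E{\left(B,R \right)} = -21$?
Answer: $\frac{905016919}{5011} \approx 1.8061 \cdot 10^{5}$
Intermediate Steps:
$w{\left(m \right)} = \frac{17}{23} - \frac{10}{m}$ ($w{\left(m \right)} = 17 \cdot \frac{1}{23} - \frac{10}{m} = \frac{17}{23} - \frac{10}{m}$)
$O{\left(l \right)} = 9 - \frac{1}{-21 + l}$
$O{\left(w{\left(-22 \right)} \right)} - -180597 = \frac{-190 + 9 \left(\frac{17}{23} - \frac{10}{-22}\right)}{-21 + \left(\frac{17}{23} - \frac{10}{-22}\right)} - -180597 = \frac{-190 + 9 \left(\frac{17}{23} - - \frac{5}{11}\right)}{-21 + \left(\frac{17}{23} - - \frac{5}{11}\right)} + 180597 = \frac{-190 + 9 \left(\frac{17}{23} + \frac{5}{11}\right)}{-21 + \left(\frac{17}{23} + \frac{5}{11}\right)} + 180597 = \frac{-190 + 9 \cdot \frac{302}{253}}{-21 + \frac{302}{253}} + 180597 = \frac{-190 + \frac{2718}{253}}{- \frac{5011}{253}} + 180597 = \left(- \frac{253}{5011}\right) \left(- \frac{45352}{253}\right) + 180597 = \frac{45352}{5011} + 180597 = \frac{905016919}{5011}$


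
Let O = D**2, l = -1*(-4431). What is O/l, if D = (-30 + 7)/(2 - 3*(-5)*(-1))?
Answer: 529/748839 ≈ 0.00070643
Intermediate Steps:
l = 4431
D = 23/13 (D = -23/(2 + 15*(-1)) = -23/(2 - 15) = -23/(-13) = -23*(-1/13) = 23/13 ≈ 1.7692)
O = 529/169 (O = (23/13)**2 = 529/169 ≈ 3.1302)
O/l = (529/169)/4431 = (529/169)*(1/4431) = 529/748839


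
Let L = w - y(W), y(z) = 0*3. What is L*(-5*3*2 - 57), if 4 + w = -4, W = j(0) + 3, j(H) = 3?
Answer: 696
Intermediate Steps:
W = 6 (W = 3 + 3 = 6)
w = -8 (w = -4 - 4 = -8)
y(z) = 0
L = -8 (L = -8 - 1*0 = -8 + 0 = -8)
L*(-5*3*2 - 57) = -8*(-5*3*2 - 57) = -8*(-15*2 - 57) = -8*(-30 - 57) = -8*(-87) = 696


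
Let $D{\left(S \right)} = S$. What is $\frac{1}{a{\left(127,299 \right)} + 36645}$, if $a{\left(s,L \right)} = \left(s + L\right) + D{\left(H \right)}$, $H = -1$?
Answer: $\frac{1}{37070} \approx 2.6976 \cdot 10^{-5}$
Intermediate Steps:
$a{\left(s,L \right)} = -1 + L + s$ ($a{\left(s,L \right)} = \left(s + L\right) - 1 = \left(L + s\right) - 1 = -1 + L + s$)
$\frac{1}{a{\left(127,299 \right)} + 36645} = \frac{1}{\left(-1 + 299 + 127\right) + 36645} = \frac{1}{425 + 36645} = \frac{1}{37070}$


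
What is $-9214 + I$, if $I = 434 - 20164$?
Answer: $-28944$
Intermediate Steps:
$I = -19730$ ($I = 434 - 20164 = -19730$)
$-9214 + I = -9214 - 19730 = -28944$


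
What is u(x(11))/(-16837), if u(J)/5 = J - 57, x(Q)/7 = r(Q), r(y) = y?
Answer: -100/16837 ≈ -0.0059393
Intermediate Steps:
x(Q) = 7*Q
u(J) = -285 + 5*J (u(J) = 5*(J - 57) = 5*(-57 + J) = -285 + 5*J)
u(x(11))/(-16837) = (-285 + 5*(7*11))/(-16837) = (-285 + 5*77)*(-1/16837) = (-285 + 385)*(-1/16837) = 100*(-1/16837) = -100/16837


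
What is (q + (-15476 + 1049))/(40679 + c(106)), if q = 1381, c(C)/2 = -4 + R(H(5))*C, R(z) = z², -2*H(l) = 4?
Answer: -13046/41519 ≈ -0.31422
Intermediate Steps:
H(l) = -2 (H(l) = -½*4 = -2)
c(C) = -8 + 8*C (c(C) = 2*(-4 + (-2)²*C) = 2*(-4 + 4*C) = -8 + 8*C)
(q + (-15476 + 1049))/(40679 + c(106)) = (1381 + (-15476 + 1049))/(40679 + (-8 + 8*106)) = (1381 - 14427)/(40679 + (-8 + 848)) = -13046/(40679 + 840) = -13046/41519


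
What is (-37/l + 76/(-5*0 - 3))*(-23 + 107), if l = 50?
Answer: -54754/25 ≈ -2190.2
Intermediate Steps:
(-37/l + 76/(-5*0 - 3))*(-23 + 107) = (-37/50 + 76/(-5*0 - 3))*(-23 + 107) = (-37*1/50 + 76/(0 - 3))*84 = (-37/50 + 76/(-3))*84 = (-37/50 + 76*(-⅓))*84 = (-37/50 - 76/3)*84 = -3911/150*84 = -54754/25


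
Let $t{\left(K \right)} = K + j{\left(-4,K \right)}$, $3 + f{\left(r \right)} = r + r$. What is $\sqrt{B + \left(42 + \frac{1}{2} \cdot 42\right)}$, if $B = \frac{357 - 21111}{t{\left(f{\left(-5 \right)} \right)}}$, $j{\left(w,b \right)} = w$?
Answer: $\frac{15 \sqrt{1649}}{17} \approx 35.831$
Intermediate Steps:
$f{\left(r \right)} = -3 + 2 r$ ($f{\left(r \right)} = -3 + \left(r + r\right) = -3 + 2 r$)
$t{\left(K \right)} = -4 + K$ ($t{\left(K \right)} = K - 4 = -4 + K$)
$B = \frac{20754}{17}$ ($B = \frac{357 - 21111}{-4 + \left(-3 + 2 \left(-5\right)\right)} = - \frac{20754}{-4 - 13} = - \frac{20754}{-17} = \left(-20754\right) \left(- \frac{1}{17}\right) = \frac{20754}{17} \approx 1220.8$)
$\sqrt{B + \left(42 + \frac{1}{2} \cdot 42\right)} = \sqrt{\frac{20754}{17} + \left(42 + \frac{1}{2} \cdot 42\right)} = \sqrt{\frac{20754}{17} + \left(42 + 21\right)} = \sqrt{\frac{20754}{17} + 63} = \sqrt{\frac{21825}{17}} = \frac{15 \sqrt{1649}}{17}$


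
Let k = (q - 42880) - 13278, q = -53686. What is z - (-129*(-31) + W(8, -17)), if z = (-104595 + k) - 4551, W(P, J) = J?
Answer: -222972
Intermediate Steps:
k = -109844 (k = (-53686 - 42880) - 13278 = -96566 - 13278 = -109844)
z = -218990 (z = (-104595 - 109844) - 4551 = -214439 - 4551 = -218990)
z - (-129*(-31) + W(8, -17)) = -218990 - (-129*(-31) - 17) = -218990 - (3999 - 17) = -218990 - 1*3982 = -218990 - 3982 = -222972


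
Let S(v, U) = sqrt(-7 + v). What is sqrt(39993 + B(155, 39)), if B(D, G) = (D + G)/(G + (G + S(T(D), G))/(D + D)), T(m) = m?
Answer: sqrt(485135237 + 79986*sqrt(37))/sqrt(12129 + 2*sqrt(37)) ≈ 199.99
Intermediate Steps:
B(D, G) = (D + G)/(G + (G + sqrt(-7 + D))/(2*D)) (B(D, G) = (D + G)/(G + (G + sqrt(-7 + D))/(D + D)) = (D + G)/(G + (G + sqrt(-7 + D))/((2*D))) = (D + G)/(G + (G + sqrt(-7 + D))*(1/(2*D))) = (D + G)/(G + (G + sqrt(-7 + D))/(2*D)))
sqrt(39993 + B(155, 39)) = sqrt(39993 + 2*155*(155 + 39)/(39 + sqrt(-7 + 155) + 2*155*39)) = sqrt(39993 + 2*155*194/(39 + sqrt(148) + 12090)) = sqrt(39993 + 2*155*194/(39 + 2*sqrt(37) + 12090)) = sqrt(39993 + 2*155*194/(12129 + 2*sqrt(37))) = sqrt(39993 + 60140/(12129 + 2*sqrt(37)))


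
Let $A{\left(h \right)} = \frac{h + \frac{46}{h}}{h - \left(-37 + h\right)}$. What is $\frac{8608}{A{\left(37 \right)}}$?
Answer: $\frac{11784352}{1415} \approx 8328.2$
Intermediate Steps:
$A{\left(h \right)} = \frac{h}{37} + \frac{46}{37 h}$ ($A{\left(h \right)} = \frac{h + \frac{46}{h}}{37} = \left(h + \frac{46}{h}\right) \frac{1}{37} = \frac{h}{37} + \frac{46}{37 h}$)
$\frac{8608}{A{\left(37 \right)}} = \frac{8608}{\frac{1}{37} \cdot \frac{1}{37} \left(46 + 37^{2}\right)} = \frac{8608}{\frac{1}{37} \cdot \frac{1}{37} \left(46 + 1369\right)} = \frac{8608}{\frac{1}{37} \cdot \frac{1}{37} \cdot 1415} = \frac{8608}{\frac{1415}{1369}} = 8608 \cdot \frac{1369}{1415} = \frac{11784352}{1415}$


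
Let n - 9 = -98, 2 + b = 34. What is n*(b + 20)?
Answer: -4628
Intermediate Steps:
b = 32 (b = -2 + 34 = 32)
n = -89 (n = 9 - 98 = -89)
n*(b + 20) = -89*(32 + 20) = -89*52 = -4628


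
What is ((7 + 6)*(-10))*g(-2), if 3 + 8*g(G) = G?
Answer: 325/4 ≈ 81.250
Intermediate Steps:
g(G) = -3/8 + G/8
((7 + 6)*(-10))*g(-2) = ((7 + 6)*(-10))*(-3/8 + (1/8)*(-2)) = (13*(-10))*(-3/8 - 1/4) = -130*(-5/8) = 325/4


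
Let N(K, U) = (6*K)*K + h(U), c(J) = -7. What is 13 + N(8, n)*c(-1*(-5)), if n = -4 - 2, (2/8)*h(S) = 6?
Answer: -2843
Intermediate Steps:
h(S) = 24 (h(S) = 4*6 = 24)
n = -6
N(K, U) = 24 + 6*K² (N(K, U) = (6*K)*K + 24 = 6*K² + 24 = 24 + 6*K²)
13 + N(8, n)*c(-1*(-5)) = 13 + (24 + 6*8²)*(-7) = 13 + (24 + 6*64)*(-7) = 13 + (24 + 384)*(-7) = 13 + 408*(-7) = 13 - 2856 = -2843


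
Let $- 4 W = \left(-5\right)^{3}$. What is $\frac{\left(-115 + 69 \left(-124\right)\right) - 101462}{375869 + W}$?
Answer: $- \frac{440532}{1503601} \approx -0.29298$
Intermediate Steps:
$W = \frac{125}{4}$ ($W = - \frac{\left(-5\right)^{3}}{4} = \left(- \frac{1}{4}\right) \left(-125\right) = \frac{125}{4} \approx 31.25$)
$\frac{\left(-115 + 69 \left(-124\right)\right) - 101462}{375869 + W} = \frac{\left(-115 + 69 \left(-124\right)\right) - 101462}{375869 + \frac{125}{4}} = \frac{\left(-115 - 8556\right) - 101462}{\frac{1503601}{4}} = \left(-8671 - 101462\right) \frac{4}{1503601} = \left(-110133\right) \frac{4}{1503601} = - \frac{440532}{1503601}$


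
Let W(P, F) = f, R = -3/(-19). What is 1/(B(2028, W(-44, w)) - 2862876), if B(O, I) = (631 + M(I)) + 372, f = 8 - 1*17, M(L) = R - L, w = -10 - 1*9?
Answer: -19/54375413 ≈ -3.4942e-7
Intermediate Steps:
R = 3/19 (R = -3*(-1/19) = 3/19 ≈ 0.15789)
w = -19 (w = -10 - 9 = -19)
M(L) = 3/19 - L
f = -9 (f = 8 - 17 = -9)
W(P, F) = -9
B(O, I) = 19060/19 - I (B(O, I) = (631 + (3/19 - I)) + 372 = (11992/19 - I) + 372 = 19060/19 - I)
1/(B(2028, W(-44, w)) - 2862876) = 1/((19060/19 - 1*(-9)) - 2862876) = 1/((19060/19 + 9) - 2862876) = 1/(19231/19 - 2862876) = 1/(-54375413/19) = -19/54375413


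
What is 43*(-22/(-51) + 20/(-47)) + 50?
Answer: 120452/2397 ≈ 50.251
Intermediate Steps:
43*(-22/(-51) + 20/(-47)) + 50 = 43*(-22*(-1/51) + 20*(-1/47)) + 50 = 43*(22/51 - 20/47) + 50 = 43*(14/2397) + 50 = 602/2397 + 50 = 120452/2397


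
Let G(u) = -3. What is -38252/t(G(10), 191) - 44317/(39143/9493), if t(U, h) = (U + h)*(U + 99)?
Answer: -146044500337/13585632 ≈ -10750.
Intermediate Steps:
t(U, h) = (99 + U)*(U + h) (t(U, h) = (U + h)*(99 + U) = (99 + U)*(U + h))
-38252/t(G(10), 191) - 44317/(39143/9493) = -38252/((-3)**2 + 99*(-3) + 99*191 - 3*191) - 44317/(39143/9493) = -38252/(9 - 297 + 18909 - 573) - 44317/(39143*(1/9493)) = -38252/18048 - 44317/39143/9493 = -38252*1/18048 - 44317*9493/39143 = -9563/4512 - 32361637/3011 = -146044500337/13585632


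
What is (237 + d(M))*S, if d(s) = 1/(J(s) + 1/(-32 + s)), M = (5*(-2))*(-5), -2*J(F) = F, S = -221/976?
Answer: -23513295/438224 ≈ -53.656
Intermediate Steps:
S = -221/976 (S = -221*1/976 = -221/976 ≈ -0.22643)
J(F) = -F/2
M = 50 (M = -10*(-5) = 50)
d(s) = 1/(1/(-32 + s) - s/2) (d(s) = 1/(-s/2 + 1/(-32 + s)) = 1/(1/(-32 + s) - s/2))
(237 + d(M))*S = (237 + 2*(-32 + 50)/(2 - 1*50**2 + 32*50))*(-221/976) = (237 + 2*18/(2 - 1*2500 + 1600))*(-221/976) = (237 + 2*18/(2 - 2500 + 1600))*(-221/976) = (237 + 2*18/(-898))*(-221/976) = (237 + 2*(-1/898)*18)*(-221/976) = (237 - 18/449)*(-221/976) = (106395/449)*(-221/976) = -23513295/438224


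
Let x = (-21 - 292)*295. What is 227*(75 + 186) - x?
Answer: 151582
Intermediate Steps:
x = -92335 (x = -313*295 = -92335)
227*(75 + 186) - x = 227*(75 + 186) - 1*(-92335) = 227*261 + 92335 = 59247 + 92335 = 151582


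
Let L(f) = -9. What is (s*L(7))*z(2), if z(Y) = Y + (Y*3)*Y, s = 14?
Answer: -1764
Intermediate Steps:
z(Y) = Y + 3*Y² (z(Y) = Y + (3*Y)*Y = Y + 3*Y²)
(s*L(7))*z(2) = (14*(-9))*(2*(1 + 3*2)) = -252*(1 + 6) = -252*7 = -126*14 = -1764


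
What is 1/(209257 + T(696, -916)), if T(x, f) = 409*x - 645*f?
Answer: 1/1084741 ≈ 9.2188e-7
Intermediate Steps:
T(x, f) = -645*f + 409*x
1/(209257 + T(696, -916)) = 1/(209257 + (-645*(-916) + 409*696)) = 1/(209257 + (590820 + 284664)) = 1/(209257 + 875484) = 1/1084741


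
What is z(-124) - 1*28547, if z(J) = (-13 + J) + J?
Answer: -28808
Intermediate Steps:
z(J) = -13 + 2*J
z(-124) - 1*28547 = (-13 + 2*(-124)) - 1*28547 = (-13 - 248) - 28547 = -261 - 28547 = -28808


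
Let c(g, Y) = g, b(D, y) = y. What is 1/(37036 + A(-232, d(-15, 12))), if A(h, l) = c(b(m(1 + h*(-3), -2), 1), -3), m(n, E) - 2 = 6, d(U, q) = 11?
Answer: 1/37037 ≈ 2.7000e-5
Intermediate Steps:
m(n, E) = 8 (m(n, E) = 2 + 6 = 8)
A(h, l) = 1
1/(37036 + A(-232, d(-15, 12))) = 1/(37036 + 1) = 1/37037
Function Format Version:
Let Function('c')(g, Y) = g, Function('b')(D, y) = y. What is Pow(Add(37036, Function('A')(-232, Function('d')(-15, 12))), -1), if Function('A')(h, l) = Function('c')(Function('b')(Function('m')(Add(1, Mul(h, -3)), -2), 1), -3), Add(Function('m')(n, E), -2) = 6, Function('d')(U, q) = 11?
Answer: Rational(1, 37037) ≈ 2.7000e-5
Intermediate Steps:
Function('m')(n, E) = 8 (Function('m')(n, E) = Add(2, 6) = 8)
Function('A')(h, l) = 1
Pow(Add(37036, Function('A')(-232, Function('d')(-15, 12))), -1) = Pow(Add(37036, 1), -1) = Pow(37037, -1) = Rational(1, 37037)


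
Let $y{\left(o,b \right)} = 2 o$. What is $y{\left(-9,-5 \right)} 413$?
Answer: $-7434$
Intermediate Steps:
$y{\left(-9,-5 \right)} 413 = 2 \left(-9\right) 413 = \left(-18\right) 413 = -7434$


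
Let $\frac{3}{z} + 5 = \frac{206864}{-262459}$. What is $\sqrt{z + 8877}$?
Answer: $\frac{3 \sqrt{2276170626044166}}{1519159} \approx 94.215$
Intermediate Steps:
$z = - \frac{787377}{1519159}$ ($z = \frac{3}{-5 + \frac{206864}{-262459}} = \frac{3}{-5 + 206864 \left(- \frac{1}{262459}\right)} = \frac{3}{-5 - \frac{206864}{262459}} = \frac{3}{- \frac{1519159}{262459}} = 3 \left(- \frac{262459}{1519159}\right) = - \frac{787377}{1519159} \approx -0.5183$)
$\sqrt{z + 8877} = \sqrt{- \frac{787377}{1519159} + 8877} = \sqrt{\frac{13484787066}{1519159}} = \frac{3 \sqrt{2276170626044166}}{1519159}$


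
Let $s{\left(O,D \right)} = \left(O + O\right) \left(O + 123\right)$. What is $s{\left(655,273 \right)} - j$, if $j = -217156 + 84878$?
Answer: $1151458$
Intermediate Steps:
$s{\left(O,D \right)} = 2 O \left(123 + O\right)$
$j = -132278$
$s{\left(655,273 \right)} - j = 2 \cdot 655 \left(123 + 655\right) - -132278 = 2 \cdot 655 \cdot 778 + 132278 = 1019180 + 132278 = 1151458$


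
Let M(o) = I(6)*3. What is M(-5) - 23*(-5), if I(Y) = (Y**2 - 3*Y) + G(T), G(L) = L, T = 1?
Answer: 172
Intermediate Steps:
I(Y) = 1 + Y**2 - 3*Y (I(Y) = (Y**2 - 3*Y) + 1 = 1 + Y**2 - 3*Y)
M(o) = 57 (M(o) = (1 + 6**2 - 3*6)*3 = (1 + 36 - 18)*3 = 19*3 = 57)
M(-5) - 23*(-5) = 57 - 23*(-5) = 57 + 115 = 172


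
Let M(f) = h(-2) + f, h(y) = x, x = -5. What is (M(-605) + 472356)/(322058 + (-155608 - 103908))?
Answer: 235873/31271 ≈ 7.5429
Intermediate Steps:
h(y) = -5
M(f) = -5 + f
(M(-605) + 472356)/(322058 + (-155608 - 103908)) = ((-5 - 605) + 472356)/(322058 + (-155608 - 103908)) = (-610 + 472356)/(322058 - 259516) = 471746/62542 = 471746*(1/62542) = 235873/31271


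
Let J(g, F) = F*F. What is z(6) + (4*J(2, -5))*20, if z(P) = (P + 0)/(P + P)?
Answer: 4001/2 ≈ 2000.5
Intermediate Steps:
J(g, F) = F**2
z(P) = 1/2 (z(P) = P/((2*P)) = P*(1/(2*P)) = 1/2)
z(6) + (4*J(2, -5))*20 = 1/2 + (4*(-5)**2)*20 = 1/2 + (4*25)*20 = 1/2 + 100*20 = 1/2 + 2000 = 4001/2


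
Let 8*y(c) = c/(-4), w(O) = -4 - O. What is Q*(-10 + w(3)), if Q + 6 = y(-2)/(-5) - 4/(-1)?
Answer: 2737/80 ≈ 34.213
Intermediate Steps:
y(c) = -c/32 (y(c) = (c/(-4))/8 = (c*(-¼))/8 = (-c/4)/8 = -c/32)
Q = -161/80 (Q = -6 + (-1/32*(-2)/(-5) - 4/(-1)) = -6 + ((1/16)*(-⅕) - 4*(-1)) = -6 + (-1/80 + 4) = -6 + 319/80 = -161/80 ≈ -2.0125)
Q*(-10 + w(3)) = -161*(-10 + (-4 - 1*3))/80 = -161*(-10 + (-4 - 3))/80 = -161*(-10 - 7)/80 = -161/80*(-17) = 2737/80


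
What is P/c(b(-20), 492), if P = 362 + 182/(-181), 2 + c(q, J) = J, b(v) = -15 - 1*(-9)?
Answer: 6534/8869 ≈ 0.73672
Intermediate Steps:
b(v) = -6 (b(v) = -15 + 9 = -6)
c(q, J) = -2 + J
P = 65340/181 (P = 362 + 182*(-1/181) = 362 - 182/181 = 65340/181 ≈ 360.99)
P/c(b(-20), 492) = 65340/(181*(-2 + 492)) = (65340/181)/490 = (65340/181)*(1/490) = 6534/8869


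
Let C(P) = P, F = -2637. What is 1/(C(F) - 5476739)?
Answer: -1/5479376 ≈ -1.8250e-7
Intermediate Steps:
1/(C(F) - 5476739) = 1/(-2637 - 5476739) = 1/(-5479376) = -1/5479376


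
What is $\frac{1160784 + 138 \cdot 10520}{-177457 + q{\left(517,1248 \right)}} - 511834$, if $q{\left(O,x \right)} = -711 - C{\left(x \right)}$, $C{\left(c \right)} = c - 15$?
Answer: $- \frac{91826143978}{179401} \approx -5.1185 \cdot 10^{5}$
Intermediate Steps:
$C{\left(c \right)} = -15 + c$ ($C{\left(c \right)} = c - 15 = -15 + c$)
$q{\left(O,x \right)} = -696 - x$ ($q{\left(O,x \right)} = -711 - \left(-15 + x\right) = -696 - x$)
$\frac{1160784 + 138 \cdot 10520}{-177457 + q{\left(517,1248 \right)}} - 511834 = \frac{1160784 + 138 \cdot 10520}{-177457 - 1944} - 511834 = \frac{1160784 + 1451760}{-177457 - 1944} - 511834 = \frac{2612544}{-177457 - 1944} - 511834 = \frac{2612544}{-179401} - 511834 = 2612544 \left(- \frac{1}{179401}\right) - 511834 = - \frac{2612544}{179401} - 511834 = - \frac{91826143978}{179401}$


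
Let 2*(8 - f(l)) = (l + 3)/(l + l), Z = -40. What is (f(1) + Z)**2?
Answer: 1089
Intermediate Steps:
f(l) = 8 - (3 + l)/(4*l) (f(l) = 8 - (l + 3)/(2*(l + l)) = 8 - (3 + l)/(2*(2*l)) = 8 - (3 + l)*1/(2*l)/2 = 8 - (3 + l)/(4*l))
(f(1) + Z)**2 = ((1/4)*(-3 + 31*1)/1 - 40)**2 = ((1/4)*1*(-3 + 31) - 40)**2 = ((1/4)*1*28 - 40)**2 = (7 - 40)**2 = (-33)**2 = 1089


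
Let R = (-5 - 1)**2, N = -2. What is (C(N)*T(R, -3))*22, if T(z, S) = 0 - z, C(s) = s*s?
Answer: -3168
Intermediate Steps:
C(s) = s**2
R = 36 (R = (-6)**2 = 36)
T(z, S) = -z
(C(N)*T(R, -3))*22 = ((-2)**2*(-1*36))*22 = (4*(-36))*22 = -144*22 = -3168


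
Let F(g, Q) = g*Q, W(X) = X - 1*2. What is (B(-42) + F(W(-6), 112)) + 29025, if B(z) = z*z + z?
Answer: 29851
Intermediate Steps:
W(X) = -2 + X (W(X) = X - 2 = -2 + X)
B(z) = z + z² (B(z) = z² + z = z + z²)
F(g, Q) = Q*g
(B(-42) + F(W(-6), 112)) + 29025 = (-42*(1 - 42) + 112*(-2 - 6)) + 29025 = (-42*(-41) + 112*(-8)) + 29025 = (1722 - 896) + 29025 = 826 + 29025 = 29851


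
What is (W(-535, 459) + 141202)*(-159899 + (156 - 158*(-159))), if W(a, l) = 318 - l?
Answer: -18989772881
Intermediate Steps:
(W(-535, 459) + 141202)*(-159899 + (156 - 158*(-159))) = ((318 - 1*459) + 141202)*(-159899 + (156 - 158*(-159))) = ((318 - 459) + 141202)*(-159899 + (156 + 25122)) = (-141 + 141202)*(-159899 + 25278) = 141061*(-134621) = -18989772881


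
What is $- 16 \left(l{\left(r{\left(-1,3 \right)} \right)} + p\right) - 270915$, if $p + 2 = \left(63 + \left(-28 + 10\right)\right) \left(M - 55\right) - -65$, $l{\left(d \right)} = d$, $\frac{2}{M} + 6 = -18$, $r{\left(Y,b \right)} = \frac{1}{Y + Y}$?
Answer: $-232255$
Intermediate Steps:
$r{\left(Y,b \right)} = \frac{1}{2 Y}$
$M = - \frac{1}{12}$ ($M = \frac{2}{-6 - 18} = \frac{2}{-24} = 2 \left(- \frac{1}{24}\right) = - \frac{1}{12} \approx -0.083333$)
$p = - \frac{9663}{4}$ ($p = -2 + \left(\left(63 + \left(-28 + 10\right)\right) \left(- \frac{1}{12} - 55\right) - -65\right) = -2 + \left(\left(63 - 18\right) \left(- \frac{661}{12}\right) + 65\right) = -2 + \left(45 \left(- \frac{661}{12}\right) + 65\right) = -2 + \left(- \frac{9915}{4} + 65\right) = -2 - \frac{9655}{4} = - \frac{9663}{4} \approx -2415.8$)
$- 16 \left(l{\left(r{\left(-1,3 \right)} \right)} + p\right) - 270915 = - 16 \left(\frac{1}{2 \left(-1\right)} - \frac{9663}{4}\right) - 270915 = - 16 \left(\frac{1}{2} \left(-1\right) - \frac{9663}{4}\right) - 270915 = - 16 \left(- \frac{1}{2} - \frac{9663}{4}\right) - 270915 = \left(-16\right) \left(- \frac{9665}{4}\right) - 270915 = 38660 - 270915 = -232255$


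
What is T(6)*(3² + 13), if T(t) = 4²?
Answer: 352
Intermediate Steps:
T(t) = 16
T(6)*(3² + 13) = 16*(3² + 13) = 16*(9 + 13) = 16*22 = 352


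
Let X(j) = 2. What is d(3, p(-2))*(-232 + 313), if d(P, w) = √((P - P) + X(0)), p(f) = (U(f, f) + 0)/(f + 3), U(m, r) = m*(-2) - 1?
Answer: 81*√2 ≈ 114.55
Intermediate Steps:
U(m, r) = -1 - 2*m (U(m, r) = -2*m - 1 = -1 - 2*m)
p(f) = (-1 - 2*f)/(3 + f) (p(f) = ((-1 - 2*f) + 0)/(f + 3) = (-1 - 2*f)/(3 + f))
d(P, w) = √2 (d(P, w) = √((P - P) + 2) = √(0 + 2) = √2)
d(3, p(-2))*(-232 + 313) = √2*(-232 + 313) = √2*81 = 81*√2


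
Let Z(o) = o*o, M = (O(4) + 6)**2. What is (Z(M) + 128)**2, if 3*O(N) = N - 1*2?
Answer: 29025255424/6561 ≈ 4.4239e+6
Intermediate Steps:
O(N) = -2/3 + N/3 (O(N) = (N - 1*2)/3 = (N - 2)/3 = (-2 + N)/3 = -2/3 + N/3)
M = 400/9 (M = ((-2/3 + (1/3)*4) + 6)**2 = ((-2/3 + 4/3) + 6)**2 = (2/3 + 6)**2 = (20/3)**2 = 400/9 ≈ 44.444)
Z(o) = o**2
(Z(M) + 128)**2 = ((400/9)**2 + 128)**2 = (160000/81 + 128)**2 = (170368/81)**2 = 29025255424/6561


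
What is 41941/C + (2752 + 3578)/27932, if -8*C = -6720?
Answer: 294203303/5865720 ≈ 50.156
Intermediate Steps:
C = 840 (C = -⅛*(-6720) = 840)
41941/C + (2752 + 3578)/27932 = 41941/840 + (2752 + 3578)/27932 = 41941*(1/840) + 6330*(1/27932) = 41941/840 + 3165/13966 = 294203303/5865720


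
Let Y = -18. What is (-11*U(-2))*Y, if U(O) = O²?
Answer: 792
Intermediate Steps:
(-11*U(-2))*Y = -11*(-2)²*(-18) = -11*4*(-18) = -44*(-18) = 792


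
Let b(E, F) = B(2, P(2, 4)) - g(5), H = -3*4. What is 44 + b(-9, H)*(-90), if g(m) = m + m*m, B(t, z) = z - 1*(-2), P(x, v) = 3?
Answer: 2294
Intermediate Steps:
H = -12
B(t, z) = 2 + z (B(t, z) = z + 2 = 2 + z)
g(m) = m + m**2
b(E, F) = -25 (b(E, F) = (2 + 3) - 5*(1 + 5) = 5 - 5*6 = 5 - 1*30 = 5 - 30 = -25)
44 + b(-9, H)*(-90) = 44 - 25*(-90) = 44 + 2250 = 2294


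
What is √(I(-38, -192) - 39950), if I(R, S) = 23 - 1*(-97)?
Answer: I*√39830 ≈ 199.57*I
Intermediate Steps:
I(R, S) = 120 (I(R, S) = 23 + 97 = 120)
√(I(-38, -192) - 39950) = √(120 - 39950) = √(-39830) = I*√39830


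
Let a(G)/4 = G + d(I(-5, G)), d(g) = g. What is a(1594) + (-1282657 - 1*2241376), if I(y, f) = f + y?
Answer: -3511301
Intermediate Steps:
a(G) = -20 + 8*G (a(G) = 4*(G + (G - 5)) = 4*(G + (-5 + G)) = 4*(-5 + 2*G) = -20 + 8*G)
a(1594) + (-1282657 - 1*2241376) = (-20 + 8*1594) + (-1282657 - 1*2241376) = (-20 + 12752) + (-1282657 - 2241376) = 12732 - 3524033 = -3511301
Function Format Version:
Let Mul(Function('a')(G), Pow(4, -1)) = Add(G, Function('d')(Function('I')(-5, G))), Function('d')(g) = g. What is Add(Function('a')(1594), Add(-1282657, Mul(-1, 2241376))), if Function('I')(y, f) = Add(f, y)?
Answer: -3511301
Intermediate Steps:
Function('a')(G) = Add(-20, Mul(8, G)) (Function('a')(G) = Mul(4, Add(G, Add(G, -5))) = Mul(4, Add(G, Add(-5, G))) = Mul(4, Add(-5, Mul(2, G))) = Add(-20, Mul(8, G)))
Add(Function('a')(1594), Add(-1282657, Mul(-1, 2241376))) = Add(Add(-20, Mul(8, 1594)), Add(-1282657, Mul(-1, 2241376))) = Add(Add(-20, 12752), Add(-1282657, -2241376)) = Add(12732, -3524033) = -3511301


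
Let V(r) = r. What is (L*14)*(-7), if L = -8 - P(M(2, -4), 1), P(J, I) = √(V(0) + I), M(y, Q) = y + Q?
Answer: 882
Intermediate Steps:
M(y, Q) = Q + y
P(J, I) = √I (P(J, I) = √(0 + I) = √I)
L = -9 (L = -8 - √1 = -8 - 1*1 = -8 - 1 = -9)
(L*14)*(-7) = -9*14*(-7) = -126*(-7) = 882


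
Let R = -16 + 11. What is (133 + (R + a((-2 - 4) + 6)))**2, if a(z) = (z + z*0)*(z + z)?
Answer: 16384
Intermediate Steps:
R = -5
a(z) = 2*z**2 (a(z) = (z + 0)*(2*z) = z*(2*z) = 2*z**2)
(133 + (R + a((-2 - 4) + 6)))**2 = (133 + (-5 + 2*((-2 - 4) + 6)**2))**2 = (133 + (-5 + 2*(-6 + 6)**2))**2 = (133 + (-5 + 2*0**2))**2 = (133 + (-5 + 2*0))**2 = (133 + (-5 + 0))**2 = (133 - 5)**2 = 128**2 = 16384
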